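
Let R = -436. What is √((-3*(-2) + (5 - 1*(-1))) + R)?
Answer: 2*I*√106 ≈ 20.591*I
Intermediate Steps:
√((-3*(-2) + (5 - 1*(-1))) + R) = √((-3*(-2) + (5 - 1*(-1))) - 436) = √((6 + (5 + 1)) - 436) = √((6 + 6) - 436) = √(12 - 436) = √(-424) = 2*I*√106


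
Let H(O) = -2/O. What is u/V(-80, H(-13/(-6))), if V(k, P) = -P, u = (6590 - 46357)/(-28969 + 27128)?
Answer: 73853/3156 ≈ 23.401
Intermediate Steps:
u = 5681/263 (u = -39767/(-1841) = -39767*(-1/1841) = 5681/263 ≈ 21.601)
u/V(-80, H(-13/(-6))) = 5681/(263*((-(-2)/((-13/(-6)))))) = 5681/(263*((-(-2)/((-13*(-⅙)))))) = 5681/(263*((-(-2)/13/6))) = 5681/(263*((-(-2)*6/13))) = 5681/(263*((-1*(-12/13)))) = 5681/(263*(12/13)) = (5681/263)*(13/12) = 73853/3156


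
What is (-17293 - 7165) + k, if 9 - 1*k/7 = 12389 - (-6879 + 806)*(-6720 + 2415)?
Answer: 182898737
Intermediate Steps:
k = 182923195 (k = 63 - 7*(12389 - (-6879 + 806)*(-6720 + 2415)) = 63 - 7*(12389 - (-6073)*(-4305)) = 63 - 7*(12389 - 1*26144265) = 63 - 7*(12389 - 26144265) = 63 - 7*(-26131876) = 63 + 182923132 = 182923195)
(-17293 - 7165) + k = (-17293 - 7165) + 182923195 = -24458 + 182923195 = 182898737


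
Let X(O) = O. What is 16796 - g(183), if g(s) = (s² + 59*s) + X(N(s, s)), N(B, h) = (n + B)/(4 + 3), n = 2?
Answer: -192615/7 ≈ -27516.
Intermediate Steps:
N(B, h) = 2/7 + B/7 (N(B, h) = (2 + B)/(4 + 3) = (2 + B)/7 = (2 + B)*(⅐) = 2/7 + B/7)
g(s) = 2/7 + s² + 414*s/7 (g(s) = (s² + 59*s) + (2/7 + s/7) = 2/7 + s² + 414*s/7)
16796 - g(183) = 16796 - (2/7 + 183² + (414/7)*183) = 16796 - (2/7 + 33489 + 75762/7) = 16796 - 1*310187/7 = 16796 - 310187/7 = -192615/7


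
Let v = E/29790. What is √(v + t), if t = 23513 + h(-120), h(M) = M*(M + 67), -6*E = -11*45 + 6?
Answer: √2945624447465/9930 ≈ 172.84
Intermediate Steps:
E = 163/2 (E = -(-11*45 + 6)/6 = -(-495 + 6)/6 = -⅙*(-489) = 163/2 ≈ 81.500)
h(M) = M*(67 + M)
t = 29873 (t = 23513 - 120*(67 - 120) = 23513 - 120*(-53) = 23513 + 6360 = 29873)
v = 163/59580 (v = (163/2)/29790 = (163/2)*(1/29790) = 163/59580 ≈ 0.0027358)
√(v + t) = √(163/59580 + 29873) = √(1779833503/59580) = √2945624447465/9930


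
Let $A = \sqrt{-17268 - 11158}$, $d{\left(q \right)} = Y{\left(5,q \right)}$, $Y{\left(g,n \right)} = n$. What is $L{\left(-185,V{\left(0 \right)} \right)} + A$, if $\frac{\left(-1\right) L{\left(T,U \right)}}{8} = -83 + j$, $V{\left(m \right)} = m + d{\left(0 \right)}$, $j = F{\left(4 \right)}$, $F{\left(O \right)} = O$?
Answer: $632 + i \sqrt{28426} \approx 632.0 + 168.6 i$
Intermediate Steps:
$j = 4$
$d{\left(q \right)} = q$
$V{\left(m \right)} = m$ ($V{\left(m \right)} = m + 0 = m$)
$L{\left(T,U \right)} = 632$ ($L{\left(T,U \right)} = - 8 \left(-83 + 4\right) = \left(-8\right) \left(-79\right) = 632$)
$A = i \sqrt{28426}$ ($A = \sqrt{-28426} = i \sqrt{28426} \approx 168.6 i$)
$L{\left(-185,V{\left(0 \right)} \right)} + A = 632 + i \sqrt{28426}$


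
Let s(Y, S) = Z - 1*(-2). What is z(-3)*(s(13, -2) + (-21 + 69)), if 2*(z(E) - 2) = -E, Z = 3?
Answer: 371/2 ≈ 185.50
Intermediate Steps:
z(E) = 2 - E/2 (z(E) = 2 + (-E)/2 = 2 - E/2)
s(Y, S) = 5 (s(Y, S) = 3 - 1*(-2) = 3 + 2 = 5)
z(-3)*(s(13, -2) + (-21 + 69)) = (2 - 1/2*(-3))*(5 + (-21 + 69)) = (2 + 3/2)*(5 + 48) = (7/2)*53 = 371/2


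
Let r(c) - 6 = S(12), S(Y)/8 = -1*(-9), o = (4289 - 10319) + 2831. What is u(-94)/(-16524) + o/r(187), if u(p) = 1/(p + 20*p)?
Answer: -17391030791/424038888 ≈ -41.013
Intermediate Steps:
u(p) = 1/(21*p)
o = -3199 (o = -6030 + 2831 = -3199)
S(Y) = 72 (S(Y) = 8*(-1*(-9)) = 8*9 = 72)
r(c) = 78 (r(c) = 6 + 72 = 78)
u(-94)/(-16524) + o/r(187) = ((1/21)/(-94))/(-16524) - 3199/78 = ((1/21)*(-1/94))*(-1/16524) - 3199*1/78 = -1/1974*(-1/16524) - 3199/78 = 1/32618376 - 3199/78 = -17391030791/424038888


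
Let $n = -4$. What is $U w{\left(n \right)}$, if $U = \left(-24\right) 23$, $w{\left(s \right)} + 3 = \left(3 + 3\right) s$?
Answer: $14904$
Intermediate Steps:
$w{\left(s \right)} = -3 + 6 s$ ($w{\left(s \right)} = -3 + \left(3 + 3\right) s = -3 + 6 s$)
$U = -552$
$U w{\left(n \right)} = - 552 \left(-3 + 6 \left(-4\right)\right) = - 552 \left(-3 - 24\right) = \left(-552\right) \left(-27\right) = 14904$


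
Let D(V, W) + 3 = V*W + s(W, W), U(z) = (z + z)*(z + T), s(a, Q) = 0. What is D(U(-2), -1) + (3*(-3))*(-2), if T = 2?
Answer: 15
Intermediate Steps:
U(z) = 2*z*(2 + z) (U(z) = (z + z)*(z + 2) = (2*z)*(2 + z) = 2*z*(2 + z))
D(V, W) = -3 + V*W (D(V, W) = -3 + (V*W + 0) = -3 + V*W)
D(U(-2), -1) + (3*(-3))*(-2) = (-3 + (2*(-2)*(2 - 2))*(-1)) + (3*(-3))*(-2) = (-3 + (2*(-2)*0)*(-1)) - 9*(-2) = (-3 + 0*(-1)) + 18 = (-3 + 0) + 18 = -3 + 18 = 15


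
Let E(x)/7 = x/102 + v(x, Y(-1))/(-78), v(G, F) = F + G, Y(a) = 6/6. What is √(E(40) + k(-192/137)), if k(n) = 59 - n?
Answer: √218053076826/60554 ≈ 7.7115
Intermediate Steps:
Y(a) = 1 (Y(a) = 6*(⅙) = 1)
E(x) = -7/78 - 14*x/663 (E(x) = 7*(x/102 + (1 + x)/(-78)) = 7*(x*(1/102) + (1 + x)*(-1/78)) = 7*(x/102 + (-1/78 - x/78)) = 7*(-1/78 - 2*x/663) = -7/78 - 14*x/663)
√(E(40) + k(-192/137)) = √((-7/78 - 14/663*40) + (59 - (-192)/137)) = √((-7/78 - 560/663) + (59 - (-192)/137)) = √(-413/442 + (59 - 1*(-192/137))) = √(-413/442 + (59 + 192/137)) = √(-413/442 + 8275/137) = √(3600969/60554) = √218053076826/60554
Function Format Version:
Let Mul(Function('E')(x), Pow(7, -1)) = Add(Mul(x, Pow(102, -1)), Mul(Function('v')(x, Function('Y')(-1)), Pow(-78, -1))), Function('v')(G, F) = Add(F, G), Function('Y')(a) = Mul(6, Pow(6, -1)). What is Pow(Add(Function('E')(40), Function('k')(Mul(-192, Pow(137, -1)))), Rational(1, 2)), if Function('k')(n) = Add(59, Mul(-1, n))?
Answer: Mul(Rational(1, 60554), Pow(218053076826, Rational(1, 2))) ≈ 7.7115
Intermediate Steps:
Function('Y')(a) = 1 (Function('Y')(a) = Mul(6, Rational(1, 6)) = 1)
Function('E')(x) = Add(Rational(-7, 78), Mul(Rational(-14, 663), x)) (Function('E')(x) = Mul(7, Add(Mul(x, Pow(102, -1)), Mul(Add(1, x), Pow(-78, -1)))) = Mul(7, Add(Mul(x, Rational(1, 102)), Mul(Add(1, x), Rational(-1, 78)))) = Mul(7, Add(Mul(Rational(1, 102), x), Add(Rational(-1, 78), Mul(Rational(-1, 78), x)))) = Mul(7, Add(Rational(-1, 78), Mul(Rational(-2, 663), x))) = Add(Rational(-7, 78), Mul(Rational(-14, 663), x)))
Pow(Add(Function('E')(40), Function('k')(Mul(-192, Pow(137, -1)))), Rational(1, 2)) = Pow(Add(Add(Rational(-7, 78), Mul(Rational(-14, 663), 40)), Add(59, Mul(-1, Mul(-192, Pow(137, -1))))), Rational(1, 2)) = Pow(Add(Add(Rational(-7, 78), Rational(-560, 663)), Add(59, Mul(-1, Mul(-192, Rational(1, 137))))), Rational(1, 2)) = Pow(Add(Rational(-413, 442), Add(59, Mul(-1, Rational(-192, 137)))), Rational(1, 2)) = Pow(Add(Rational(-413, 442), Add(59, Rational(192, 137))), Rational(1, 2)) = Pow(Add(Rational(-413, 442), Rational(8275, 137)), Rational(1, 2)) = Pow(Rational(3600969, 60554), Rational(1, 2)) = Mul(Rational(1, 60554), Pow(218053076826, Rational(1, 2)))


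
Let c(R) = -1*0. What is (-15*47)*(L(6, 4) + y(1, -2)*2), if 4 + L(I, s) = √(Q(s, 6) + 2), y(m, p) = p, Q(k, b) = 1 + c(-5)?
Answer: 5640 - 705*√3 ≈ 4418.9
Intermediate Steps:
c(R) = 0
Q(k, b) = 1 (Q(k, b) = 1 + 0 = 1)
L(I, s) = -4 + √3 (L(I, s) = -4 + √(1 + 2) = -4 + √3)
(-15*47)*(L(6, 4) + y(1, -2)*2) = (-15*47)*((-4 + √3) - 2*2) = -705*((-4 + √3) - 4) = -705*(-8 + √3) = 5640 - 705*√3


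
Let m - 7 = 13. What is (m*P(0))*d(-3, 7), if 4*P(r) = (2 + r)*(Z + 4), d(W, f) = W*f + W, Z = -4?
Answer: 0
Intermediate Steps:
m = 20 (m = 7 + 13 = 20)
d(W, f) = W + W*f
P(r) = 0 (P(r) = ((2 + r)*(-4 + 4))/4 = ((2 + r)*0)/4 = (¼)*0 = 0)
(m*P(0))*d(-3, 7) = (20*0)*(-3*(1 + 7)) = 0*(-3*8) = 0*(-24) = 0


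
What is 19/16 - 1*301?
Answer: -4797/16 ≈ -299.81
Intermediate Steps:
19/16 - 1*301 = (1/16)*19 - 301 = 19/16 - 301 = -4797/16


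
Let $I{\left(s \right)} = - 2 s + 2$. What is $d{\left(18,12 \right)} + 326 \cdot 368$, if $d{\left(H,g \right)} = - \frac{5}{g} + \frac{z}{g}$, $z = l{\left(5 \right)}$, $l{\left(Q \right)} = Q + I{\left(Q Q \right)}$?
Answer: $119964$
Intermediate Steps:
$I{\left(s \right)} = 2 - 2 s$
$l{\left(Q \right)} = 2 + Q - 2 Q^{2}$ ($l{\left(Q \right)} = Q - \left(-2 + 2 Q Q\right) = Q - \left(-2 + 2 Q^{2}\right) = 2 + Q - 2 Q^{2}$)
$z = -43$ ($z = 2 + 5 - 2 \cdot 5^{2} = 2 + 5 - 50 = -43$)
$d{\left(H,g \right)} = - \frac{48}{g}$ ($d{\left(H,g \right)} = - \frac{5}{g} - \frac{43}{g} = - \frac{48}{g}$)
$d{\left(18,12 \right)} + 326 \cdot 368 = - \frac{48}{12} + 326 \cdot 368 = \left(-48\right) \frac{1}{12} + 119968 = -4 + 119968 = 119964$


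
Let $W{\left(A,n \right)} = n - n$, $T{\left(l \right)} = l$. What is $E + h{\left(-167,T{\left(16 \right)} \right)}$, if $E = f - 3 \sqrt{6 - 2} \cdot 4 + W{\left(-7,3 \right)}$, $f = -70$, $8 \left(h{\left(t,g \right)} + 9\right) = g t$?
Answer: $1337$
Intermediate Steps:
$W{\left(A,n \right)} = 0$
$h{\left(t,g \right)} = -9 + \frac{g t}{8}$
$E = 1680$ ($E = - 70 - 3 \sqrt{6 - 2} \cdot 4 + 0 = - 70 - 3 \sqrt{4} \cdot 4 + 0 = - 70 \left(-3\right) 2 \cdot 4 + 0 = - 70 \left(\left(-6\right) 4\right) + 0 = \left(-70\right) \left(-24\right) + 0 = 1680 + 0 = 1680$)
$E + h{\left(-167,T{\left(16 \right)} \right)} = 1680 + \left(-9 + \frac{1}{8} \cdot 16 \left(-167\right)\right) = 1680 - 343 = 1337$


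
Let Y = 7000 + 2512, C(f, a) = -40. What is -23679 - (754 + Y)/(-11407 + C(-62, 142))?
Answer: -271043247/11447 ≈ -23678.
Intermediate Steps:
Y = 9512
-23679 - (754 + Y)/(-11407 + C(-62, 142)) = -23679 - (754 + 9512)/(-11407 - 40) = -23679 - 10266/(-11447) = -23679 - 10266*(-1)/11447 = -23679 - 1*(-10266/11447) = -23679 + 10266/11447 = -271043247/11447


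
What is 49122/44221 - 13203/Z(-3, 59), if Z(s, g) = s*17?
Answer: 195451695/751757 ≈ 259.99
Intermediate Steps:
Z(s, g) = 17*s
49122/44221 - 13203/Z(-3, 59) = 49122/44221 - 13203/(17*(-3)) = 49122*(1/44221) - 13203/(-51) = 49122/44221 - 13203*(-1/51) = 49122/44221 + 4401/17 = 195451695/751757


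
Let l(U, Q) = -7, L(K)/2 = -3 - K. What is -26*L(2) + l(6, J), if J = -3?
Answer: 253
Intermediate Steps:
L(K) = -6 - 2*K (L(K) = 2*(-3 - K) = -6 - 2*K)
-26*L(2) + l(6, J) = -26*(-6 - 2*2) - 7 = -26*(-6 - 4) - 7 = -26*(-10) - 7 = 260 - 7 = 253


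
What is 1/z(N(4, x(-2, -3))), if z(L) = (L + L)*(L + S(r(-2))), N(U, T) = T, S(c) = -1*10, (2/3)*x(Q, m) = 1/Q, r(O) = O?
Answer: 8/129 ≈ 0.062016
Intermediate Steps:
x(Q, m) = 3/(2*Q) (x(Q, m) = 3*(1/Q)/2 = 3/(2*Q))
S(c) = -10
z(L) = 2*L*(-10 + L) (z(L) = (L + L)*(L - 10) = (2*L)*(-10 + L) = 2*L*(-10 + L))
1/z(N(4, x(-2, -3))) = 1/(2*((3/2)/(-2))*(-10 + (3/2)/(-2))) = 1/(2*((3/2)*(-½))*(-10 + (3/2)*(-½))) = 1/(2*(-¾)*(-10 - ¾)) = 1/(2*(-¾)*(-43/4)) = 1/(129/8) = 8/129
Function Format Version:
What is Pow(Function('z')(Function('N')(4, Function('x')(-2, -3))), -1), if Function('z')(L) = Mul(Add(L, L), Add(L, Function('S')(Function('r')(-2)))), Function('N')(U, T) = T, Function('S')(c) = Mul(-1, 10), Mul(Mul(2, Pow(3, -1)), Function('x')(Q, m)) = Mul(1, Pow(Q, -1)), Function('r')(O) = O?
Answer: Rational(8, 129) ≈ 0.062016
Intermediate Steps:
Function('x')(Q, m) = Mul(Rational(3, 2), Pow(Q, -1)) (Function('x')(Q, m) = Mul(Rational(3, 2), Mul(1, Pow(Q, -1))) = Mul(Rational(3, 2), Pow(Q, -1)))
Function('S')(c) = -10
Function('z')(L) = Mul(2, L, Add(-10, L)) (Function('z')(L) = Mul(Add(L, L), Add(L, -10)) = Mul(Mul(2, L), Add(-10, L)) = Mul(2, L, Add(-10, L)))
Pow(Function('z')(Function('N')(4, Function('x')(-2, -3))), -1) = Pow(Mul(2, Mul(Rational(3, 2), Pow(-2, -1)), Add(-10, Mul(Rational(3, 2), Pow(-2, -1)))), -1) = Pow(Mul(2, Mul(Rational(3, 2), Rational(-1, 2)), Add(-10, Mul(Rational(3, 2), Rational(-1, 2)))), -1) = Pow(Mul(2, Rational(-3, 4), Add(-10, Rational(-3, 4))), -1) = Pow(Mul(2, Rational(-3, 4), Rational(-43, 4)), -1) = Pow(Rational(129, 8), -1) = Rational(8, 129)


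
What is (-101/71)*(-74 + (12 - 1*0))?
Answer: 6262/71 ≈ 88.197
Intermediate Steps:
(-101/71)*(-74 + (12 - 1*0)) = (-101*1/71)*(-74 + (12 + 0)) = -101*(-74 + 12)/71 = -101/71*(-62) = 6262/71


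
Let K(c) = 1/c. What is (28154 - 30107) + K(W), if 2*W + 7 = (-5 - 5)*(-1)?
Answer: -5857/3 ≈ -1952.3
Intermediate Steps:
W = 3/2 (W = -7/2 + ((-5 - 5)*(-1))/2 = -7/2 + (-10*(-1))/2 = -7/2 + (½)*10 = -7/2 + 5 = 3/2 ≈ 1.5000)
(28154 - 30107) + K(W) = (28154 - 30107) + 1/(3/2) = -1953 + ⅔ = -5857/3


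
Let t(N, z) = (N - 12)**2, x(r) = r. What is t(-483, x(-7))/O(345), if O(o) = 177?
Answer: 81675/59 ≈ 1384.3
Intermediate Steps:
t(N, z) = (-12 + N)**2
t(-483, x(-7))/O(345) = (-12 - 483)**2/177 = (-495)**2*(1/177) = 245025*(1/177) = 81675/59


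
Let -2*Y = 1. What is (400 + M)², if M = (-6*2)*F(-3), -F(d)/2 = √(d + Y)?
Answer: 157984 + 9600*I*√14 ≈ 1.5798e+5 + 35920.0*I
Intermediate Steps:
Y = -½ (Y = -½*1 = -½ ≈ -0.50000)
F(d) = -2*√(-½ + d) (F(d) = -2*√(d - ½) = -2*√(-½ + d))
M = 12*I*√14 (M = (-6*2)*(-√(-2 + 4*(-3))) = -(-12)*√(-2 - 12) = -(-12)*√(-14) = -(-12)*I*√14 = 12*I*√14 ≈ 44.9*I)
(400 + M)² = (400 + 12*I*√14)²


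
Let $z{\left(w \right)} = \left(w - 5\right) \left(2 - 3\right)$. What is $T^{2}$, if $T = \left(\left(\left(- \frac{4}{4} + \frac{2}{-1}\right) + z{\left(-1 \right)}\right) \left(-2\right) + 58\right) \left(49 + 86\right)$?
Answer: $49280400$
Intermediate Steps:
$z{\left(w \right)} = 5 - w$ ($z{\left(w \right)} = \left(-5 + w\right) \left(-1\right) = 5 - w$)
$T = 7020$ ($T = \left(\left(\left(- \frac{4}{4} + \frac{2}{-1}\right) + \left(5 - -1\right)\right) \left(-2\right) + 58\right) \left(49 + 86\right) = \left(\left(\left(\left(-4\right) \frac{1}{4} + 2 \left(-1\right)\right) + \left(5 + 1\right)\right) \left(-2\right) + 58\right) 135 = \left(\left(\left(-1 - 2\right) + 6\right) \left(-2\right) + 58\right) 135 = \left(\left(-3 + 6\right) \left(-2\right) + 58\right) 135 = \left(3 \left(-2\right) + 58\right) 135 = \left(-6 + 58\right) 135 = 52 \cdot 135 = 7020$)
$T^{2} = 7020^{2} = 49280400$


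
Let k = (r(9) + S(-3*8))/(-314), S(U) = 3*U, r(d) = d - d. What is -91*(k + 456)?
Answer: -6518148/157 ≈ -41517.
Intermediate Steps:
r(d) = 0
k = 36/157 (k = (0 + 3*(-3*8))/(-314) = (0 + 3*(-24))*(-1/314) = (0 - 72)*(-1/314) = -72*(-1/314) = 36/157 ≈ 0.22930)
-91*(k + 456) = -91*(36/157 + 456) = -91*71628/157 = -6518148/157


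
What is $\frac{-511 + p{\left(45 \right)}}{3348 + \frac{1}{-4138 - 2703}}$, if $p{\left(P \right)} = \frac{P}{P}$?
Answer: $- \frac{3488910}{22903667} \approx -0.15233$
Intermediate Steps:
$p{\left(P \right)} = 1$
$\frac{-511 + p{\left(45 \right)}}{3348 + \frac{1}{-4138 - 2703}} = \frac{-511 + 1}{3348 + \frac{1}{-4138 - 2703}} = - \frac{510}{3348 + \frac{1}{-6841}} = - \frac{510}{3348 - \frac{1}{6841}} = - \frac{510}{\frac{22903667}{6841}} = \left(-510\right) \frac{6841}{22903667} = - \frac{3488910}{22903667}$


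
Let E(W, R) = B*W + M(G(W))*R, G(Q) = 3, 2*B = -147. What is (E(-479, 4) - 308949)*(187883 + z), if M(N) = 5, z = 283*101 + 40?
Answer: -59262563585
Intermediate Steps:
B = -147/2 (B = (½)*(-147) = -147/2 ≈ -73.500)
z = 28623 (z = 28583 + 40 = 28623)
E(W, R) = 5*R - 147*W/2 (E(W, R) = -147*W/2 + 5*R = 5*R - 147*W/2)
(E(-479, 4) - 308949)*(187883 + z) = ((5*4 - 147/2*(-479)) - 308949)*(187883 + 28623) = ((20 + 70413/2) - 308949)*216506 = (70453/2 - 308949)*216506 = -547445/2*216506 = -59262563585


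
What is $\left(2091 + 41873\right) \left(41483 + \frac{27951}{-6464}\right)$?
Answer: $\frac{2946886707551}{1616} \approx 1.8236 \cdot 10^{9}$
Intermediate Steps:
$\left(2091 + 41873\right) \left(41483 + \frac{27951}{-6464}\right) = 43964 \left(41483 + 27951 \left(- \frac{1}{6464}\right)\right) = 43964 \left(41483 - \frac{27951}{6464}\right) = 43964 \cdot \frac{268118161}{6464} = \frac{2946886707551}{1616}$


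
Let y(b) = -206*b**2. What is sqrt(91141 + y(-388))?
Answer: I*sqrt(30920923) ≈ 5560.7*I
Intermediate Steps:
sqrt(91141 + y(-388)) = sqrt(91141 - 206*(-388)**2) = sqrt(91141 - 206*150544) = sqrt(91141 - 31012064) = sqrt(-30920923) = I*sqrt(30920923)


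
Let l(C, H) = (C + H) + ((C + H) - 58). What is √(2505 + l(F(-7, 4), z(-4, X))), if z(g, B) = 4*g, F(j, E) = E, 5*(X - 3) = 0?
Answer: √2423 ≈ 49.224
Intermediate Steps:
X = 3 (X = 3 + (⅕)*0 = 3 + 0 = 3)
l(C, H) = -58 + 2*C + 2*H (l(C, H) = (C + H) + (-58 + C + H) = -58 + 2*C + 2*H)
√(2505 + l(F(-7, 4), z(-4, X))) = √(2505 + (-58 + 2*4 + 2*(4*(-4)))) = √(2505 + (-58 + 8 + 2*(-16))) = √(2505 + (-58 + 8 - 32)) = √(2505 - 82) = √2423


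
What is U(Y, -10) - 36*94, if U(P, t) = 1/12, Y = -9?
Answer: -40607/12 ≈ -3383.9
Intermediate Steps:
U(P, t) = 1/12
U(Y, -10) - 36*94 = 1/12 - 36*94 = 1/12 - 3384 = -40607/12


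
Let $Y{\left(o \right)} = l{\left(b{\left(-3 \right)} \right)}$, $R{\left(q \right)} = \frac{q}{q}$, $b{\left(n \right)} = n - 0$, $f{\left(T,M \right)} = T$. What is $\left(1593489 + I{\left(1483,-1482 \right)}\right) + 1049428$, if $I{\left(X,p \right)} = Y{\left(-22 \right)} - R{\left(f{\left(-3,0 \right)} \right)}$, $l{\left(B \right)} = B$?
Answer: $2642913$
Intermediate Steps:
$b{\left(n \right)} = n$ ($b{\left(n \right)} = n + 0 = n$)
$R{\left(q \right)} = 1$
$Y{\left(o \right)} = -3$
$I{\left(X,p \right)} = -4$ ($I{\left(X,p \right)} = -3 - 1 = -4$)
$\left(1593489 + I{\left(1483,-1482 \right)}\right) + 1049428 = \left(1593489 - 4\right) + 1049428 = 1593485 + 1049428 = 2642913$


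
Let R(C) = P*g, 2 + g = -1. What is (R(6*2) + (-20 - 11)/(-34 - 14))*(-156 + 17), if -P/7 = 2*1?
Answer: -284533/48 ≈ -5927.8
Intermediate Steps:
g = -3 (g = -2 - 1 = -3)
P = -14 ≈ -14.000
R(C) = 42 (R(C) = -14*(-3) = 42)
(R(6*2) + (-20 - 11)/(-34 - 14))*(-156 + 17) = (42 + (-20 - 11)/(-34 - 14))*(-156 + 17) = (42 - 31/(-48))*(-139) = (42 - 31*(-1/48))*(-139) = (42 + 31/48)*(-139) = (2047/48)*(-139) = -284533/48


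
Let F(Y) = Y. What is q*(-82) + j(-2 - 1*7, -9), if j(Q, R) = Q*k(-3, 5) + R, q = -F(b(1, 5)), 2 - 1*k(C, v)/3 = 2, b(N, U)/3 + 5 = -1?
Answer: -1485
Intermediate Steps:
b(N, U) = -18 (b(N, U) = -15 + 3*(-1) = -15 - 3 = -18)
k(C, v) = 0 (k(C, v) = 6 - 3*2 = 6 - 6 = 0)
q = 18 (q = -1*(-18) = 18)
j(Q, R) = R (j(Q, R) = Q*0 + R = 0 + R = R)
q*(-82) + j(-2 - 1*7, -9) = 18*(-82) - 9 = -1476 - 9 = -1485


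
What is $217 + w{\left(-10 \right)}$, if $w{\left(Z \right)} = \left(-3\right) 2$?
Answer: $211$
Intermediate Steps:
$w{\left(Z \right)} = -6$
$217 + w{\left(-10 \right)} = 217 - 6 = 211$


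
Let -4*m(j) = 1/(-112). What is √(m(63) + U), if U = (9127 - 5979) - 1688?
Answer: √4578567/56 ≈ 38.210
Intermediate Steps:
m(j) = 1/448 (m(j) = -¼/(-112) = -¼*(-1/112) = 1/448)
U = 1460 (U = 3148 - 1688 = 1460)
√(m(63) + U) = √(1/448 + 1460) = √(654081/448) = √4578567/56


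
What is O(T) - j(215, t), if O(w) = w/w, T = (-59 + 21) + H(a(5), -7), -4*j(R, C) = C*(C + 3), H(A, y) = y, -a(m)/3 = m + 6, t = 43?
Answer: 991/2 ≈ 495.50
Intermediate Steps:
a(m) = -18 - 3*m (a(m) = -3*(m + 6) = -3*(6 + m) = -18 - 3*m)
j(R, C) = -C*(3 + C)/4 (j(R, C) = -C*(C + 3)/4 = -C*(3 + C)/4)
T = -45 (T = (-59 + 21) - 7 = -38 - 7 = -45)
O(w) = 1
O(T) - j(215, t) = 1 - (-1)*43*(3 + 43)/4 = 1 - (-1)*43*46/4 = 1 - 1*(-989/2) = 1 + 989/2 = 991/2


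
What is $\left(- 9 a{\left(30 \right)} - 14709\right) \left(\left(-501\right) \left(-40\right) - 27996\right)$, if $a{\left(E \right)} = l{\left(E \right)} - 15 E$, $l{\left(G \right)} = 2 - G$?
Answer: $82798092$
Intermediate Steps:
$a{\left(E \right)} = 2 - 16 E$ ($a{\left(E \right)} = \left(2 - E\right) - 15 E = 2 - 16 E$)
$\left(- 9 a{\left(30 \right)} - 14709\right) \left(\left(-501\right) \left(-40\right) - 27996\right) = \left(- 9 \left(2 - 480\right) - 14709\right) \left(\left(-501\right) \left(-40\right) - 27996\right) = \left(- 9 \left(2 - 480\right) - 14709\right) \left(20040 - 27996\right) = \left(\left(-9\right) \left(-478\right) - 14709\right) \left(-7956\right) = \left(4302 - 14709\right) \left(-7956\right) = \left(-10407\right) \left(-7956\right) = 82798092$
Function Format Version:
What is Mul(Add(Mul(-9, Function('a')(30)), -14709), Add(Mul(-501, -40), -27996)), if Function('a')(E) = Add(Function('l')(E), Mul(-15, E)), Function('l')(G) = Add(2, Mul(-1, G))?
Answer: 82798092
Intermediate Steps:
Function('a')(E) = Add(2, Mul(-16, E)) (Function('a')(E) = Add(Add(2, Mul(-1, E)), Mul(-15, E)) = Add(2, Mul(-16, E)))
Mul(Add(Mul(-9, Function('a')(30)), -14709), Add(Mul(-501, -40), -27996)) = Mul(Add(Mul(-9, Add(2, Mul(-16, 30))), -14709), Add(Mul(-501, -40), -27996)) = Mul(Add(Mul(-9, Add(2, -480)), -14709), Add(20040, -27996)) = Mul(Add(Mul(-9, -478), -14709), -7956) = Mul(Add(4302, -14709), -7956) = Mul(-10407, -7956) = 82798092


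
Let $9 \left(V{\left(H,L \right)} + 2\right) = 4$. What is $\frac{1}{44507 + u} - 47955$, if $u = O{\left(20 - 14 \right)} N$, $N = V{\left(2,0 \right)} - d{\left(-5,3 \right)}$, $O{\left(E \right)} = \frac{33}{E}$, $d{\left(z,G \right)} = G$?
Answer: $- \frac{38396369607}{800675} \approx -47955.0$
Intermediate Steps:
$V{\left(H,L \right)} = - \frac{14}{9}$ ($V{\left(H,L \right)} = -2 + \frac{1}{9} \cdot 4 = -2 + \frac{4}{9} = - \frac{14}{9}$)
$N = - \frac{41}{9}$ ($N = - \frac{14}{9} - 3 = - \frac{41}{9} \approx -4.5556$)
$u = - \frac{451}{18}$ ($u = \frac{33}{20 - 14} \left(- \frac{41}{9}\right) = \frac{33}{6} \left(- \frac{41}{9}\right) = 33 \cdot \frac{1}{6} \left(- \frac{41}{9}\right) = \frac{11}{2} \left(- \frac{41}{9}\right) = - \frac{451}{18} \approx -25.056$)
$\frac{1}{44507 + u} - 47955 = \frac{1}{44507 - \frac{451}{18}} - 47955 = \frac{1}{\frac{800675}{18}} - 47955 = \frac{18}{800675} - 47955 = - \frac{38396369607}{800675}$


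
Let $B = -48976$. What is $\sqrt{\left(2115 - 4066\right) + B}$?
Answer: $i \sqrt{50927} \approx 225.67 i$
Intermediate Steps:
$\sqrt{\left(2115 - 4066\right) + B} = \sqrt{\left(2115 - 4066\right) - 48976} = \sqrt{-1951 - 48976} = \sqrt{-50927} = i \sqrt{50927}$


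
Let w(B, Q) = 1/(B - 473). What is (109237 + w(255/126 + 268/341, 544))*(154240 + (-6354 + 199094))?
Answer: 51048325223183868/1346813 ≈ 3.7903e+10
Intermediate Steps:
w(B, Q) = 1/(-473 + B)
(109237 + w(255/126 + 268/341, 544))*(154240 + (-6354 + 199094)) = (109237 + 1/(-473 + (255/126 + 268/341)))*(154240 + (-6354 + 199094)) = (109237 + 1/(-473 + (255*(1/126) + 268*(1/341))))*(154240 + 192740) = (109237 + 1/(-473 + (85/42 + 268/341)))*346980 = (109237 + 1/(-473 + 40241/14322))*346980 = (109237 + 1/(-6734065/14322))*346980 = (109237 - 14322/6734065)*346980 = (735609044083/6734065)*346980 = 51048325223183868/1346813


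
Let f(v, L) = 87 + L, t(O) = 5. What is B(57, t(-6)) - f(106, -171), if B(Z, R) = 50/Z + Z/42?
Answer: 68815/798 ≈ 86.234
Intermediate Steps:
B(Z, R) = 50/Z + Z/42 (B(Z, R) = 50/Z + Z*(1/42) = 50/Z + Z/42)
B(57, t(-6)) - f(106, -171) = (50/57 + (1/42)*57) - (87 - 171) = (50*(1/57) + 19/14) - 1*(-84) = (50/57 + 19/14) + 84 = 1783/798 + 84 = 68815/798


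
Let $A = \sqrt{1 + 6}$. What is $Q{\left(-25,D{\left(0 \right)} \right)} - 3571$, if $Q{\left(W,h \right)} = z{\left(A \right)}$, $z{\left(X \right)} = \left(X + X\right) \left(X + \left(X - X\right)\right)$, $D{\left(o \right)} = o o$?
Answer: $-3557$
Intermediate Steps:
$A = \sqrt{7} \approx 2.6458$
$D{\left(o \right)} = o^{2}$
$z{\left(X \right)} = 2 X^{2}$ ($z{\left(X \right)} = 2 X \left(X + 0\right) = 2 X X = 2 X^{2}$)
$Q{\left(W,h \right)} = 14$ ($Q{\left(W,h \right)} = 2 \left(\sqrt{7}\right)^{2} = 2 \cdot 7 = 14$)
$Q{\left(-25,D{\left(0 \right)} \right)} - 3571 = 14 - 3571 = -3557$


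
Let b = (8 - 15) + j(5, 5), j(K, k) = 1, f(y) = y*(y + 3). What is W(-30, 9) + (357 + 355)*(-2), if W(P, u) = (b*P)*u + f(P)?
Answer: 1006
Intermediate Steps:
f(y) = y*(3 + y)
b = -6 (b = (8 - 15) + 1 = -7 + 1 = -6)
W(P, u) = P*(3 + P) - 6*P*u (W(P, u) = (-6*P)*u + P*(3 + P) = -6*P*u + P*(3 + P) = P*(3 + P) - 6*P*u)
W(-30, 9) + (357 + 355)*(-2) = -30*(3 - 30 - 6*9) + (357 + 355)*(-2) = -30*(3 - 30 - 54) + 712*(-2) = -30*(-81) - 1424 = 2430 - 1424 = 1006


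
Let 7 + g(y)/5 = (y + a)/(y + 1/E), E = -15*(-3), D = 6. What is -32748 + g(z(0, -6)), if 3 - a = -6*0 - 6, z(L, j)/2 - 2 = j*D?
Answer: -100269922/3059 ≈ -32779.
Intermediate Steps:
E = 45
z(L, j) = 4 + 12*j (z(L, j) = 4 + 2*(j*6) = 4 + 2*(6*j) = 4 + 12*j)
a = 9 (a = 3 - (-6*0 - 6) = 3 - (0 - 6) = 3 - 1*(-6) = 3 + 6 = 9)
g(y) = -35 + 5*(9 + y)/(1/45 + y) (g(y) = -35 + 5*((y + 9)/(y + 1/45)) = -35 + 5*((9 + y)/(y + 1/45)) = -35 + 5*((9 + y)/(1/45 + y)) = -35 + 5*(9 + y)/(1/45 + y))
-32748 + g(z(0, -6)) = -32748 + 10*(199 - 135*(4 + 12*(-6)))/(1 + 45*(4 + 12*(-6))) = -32748 + 10*(199 - 135*(4 - 72))/(1 + 45*(4 - 72)) = -32748 + 10*(199 - 135*(-68))/(1 + 45*(-68)) = -32748 + 10*(199 + 9180)/(1 - 3060) = -32748 + 10*9379/(-3059) = -32748 + 10*(-1/3059)*9379 = -32748 - 93790/3059 = -100269922/3059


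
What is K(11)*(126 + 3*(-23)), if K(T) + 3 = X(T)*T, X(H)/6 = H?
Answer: 41211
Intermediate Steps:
X(H) = 6*H
K(T) = -3 + 6*T² (K(T) = -3 + (6*T)*T = -3 + 6*T²)
K(11)*(126 + 3*(-23)) = (-3 + 6*11²)*(126 + 3*(-23)) = (-3 + 6*121)*(126 - 69) = (-3 + 726)*57 = 723*57 = 41211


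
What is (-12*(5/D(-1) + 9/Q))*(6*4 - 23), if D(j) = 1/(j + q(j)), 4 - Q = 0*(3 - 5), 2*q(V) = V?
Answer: 63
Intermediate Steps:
q(V) = V/2
Q = 4 (Q = 4 - 0*(3 - 5) = 4 - 0*(-2) = 4 - 1*0 = 4 + 0 = 4)
D(j) = 2/(3*j) (D(j) = 1/(j + j/2) = 1/(3*j/2) = 2/(3*j))
(-12*(5/D(-1) + 9/Q))*(6*4 - 23) = (-12*(5/(((⅔)/(-1))) + 9/4))*(6*4 - 23) = (-12*(5/(((⅔)*(-1))) + 9*(¼)))*(24 - 23) = -12*(5/(-⅔) + 9/4)*1 = -12*(5*(-3/2) + 9/4)*1 = -12*(-15/2 + 9/4)*1 = -12*(-21/4)*1 = 63*1 = 63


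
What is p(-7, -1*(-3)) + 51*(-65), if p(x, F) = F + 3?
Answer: -3309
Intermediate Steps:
p(x, F) = 3 + F
p(-7, -1*(-3)) + 51*(-65) = (3 - 1*(-3)) + 51*(-65) = (3 + 3) - 3315 = 6 - 3315 = -3309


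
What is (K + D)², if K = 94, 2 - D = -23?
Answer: 14161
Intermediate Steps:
D = 25 (D = 2 - 1*(-23) = 2 + 23 = 25)
(K + D)² = (94 + 25)² = 119² = 14161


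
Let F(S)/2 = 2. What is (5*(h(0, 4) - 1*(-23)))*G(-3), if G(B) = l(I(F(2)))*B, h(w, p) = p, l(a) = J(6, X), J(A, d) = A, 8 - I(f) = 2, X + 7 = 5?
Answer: -2430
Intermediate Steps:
X = -2 (X = -7 + 5 = -2)
F(S) = 4 (F(S) = 2*2 = 4)
I(f) = 6 (I(f) = 8 - 1*2 = 8 - 2 = 6)
l(a) = 6
G(B) = 6*B
(5*(h(0, 4) - 1*(-23)))*G(-3) = (5*(4 - 1*(-23)))*(6*(-3)) = (5*(4 + 23))*(-18) = (5*27)*(-18) = 135*(-18) = -2430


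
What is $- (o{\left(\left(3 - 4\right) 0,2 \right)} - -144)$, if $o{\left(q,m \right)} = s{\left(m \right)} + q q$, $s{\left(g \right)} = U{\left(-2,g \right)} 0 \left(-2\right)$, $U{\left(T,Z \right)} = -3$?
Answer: $-144$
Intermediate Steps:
$s{\left(g \right)} = 0$ ($s{\left(g \right)} = \left(-3\right) 0 \left(-2\right) = 0 \left(-2\right) = 0$)
$o{\left(q,m \right)} = q^{2}$ ($o{\left(q,m \right)} = 0 + q q = 0 + q^{2} = q^{2}$)
$- (o{\left(\left(3 - 4\right) 0,2 \right)} - -144) = - (\left(\left(3 - 4\right) 0\right)^{2} - -144) = - (\left(\left(-1\right) 0\right)^{2} + 144) = - (0^{2} + 144) = - (0 + 144) = \left(-1\right) 144 = -144$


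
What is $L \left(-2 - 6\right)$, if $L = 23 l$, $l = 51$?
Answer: $-9384$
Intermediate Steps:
$L = 1173$ ($L = 23 \cdot 51 = 1173$)
$L \left(-2 - 6\right) = 1173 \left(-2 - 6\right) = 1173 \left(-8\right) = -9384$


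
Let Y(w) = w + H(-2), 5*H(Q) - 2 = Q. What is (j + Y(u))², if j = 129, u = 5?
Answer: 17956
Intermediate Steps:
H(Q) = ⅖ + Q/5
Y(w) = w (Y(w) = w + (⅖ + (⅕)*(-2)) = w + (⅖ - ⅖) = w + 0 = w)
(j + Y(u))² = (129 + 5)² = 134² = 17956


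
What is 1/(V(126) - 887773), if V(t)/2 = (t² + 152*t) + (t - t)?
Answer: -1/817717 ≈ -1.2229e-6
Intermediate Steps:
V(t) = 2*t² + 304*t (V(t) = 2*((t² + 152*t) + (t - t)) = 2*((t² + 152*t) + 0) = 2*(t² + 152*t) = 2*t² + 304*t)
1/(V(126) - 887773) = 1/(2*126*(152 + 126) - 887773) = 1/(2*126*278 - 887773) = 1/(70056 - 887773) = 1/(-817717) = -1/817717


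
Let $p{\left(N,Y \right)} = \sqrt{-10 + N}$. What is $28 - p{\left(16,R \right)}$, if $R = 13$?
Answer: $28 - \sqrt{6} \approx 25.551$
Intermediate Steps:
$28 - p{\left(16,R \right)} = 28 - \sqrt{-10 + 16} = 28 - \sqrt{6}$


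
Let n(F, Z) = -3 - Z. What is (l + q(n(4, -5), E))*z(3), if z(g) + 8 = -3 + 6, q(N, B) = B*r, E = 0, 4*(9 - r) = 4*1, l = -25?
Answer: 125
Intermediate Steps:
r = 8 (r = 9 - 1 = 8)
q(N, B) = 8*B (q(N, B) = B*8 = 8*B)
z(g) = -5 (z(g) = -8 + (-3 + 6) = -8 + 3 = -5)
(l + q(n(4, -5), E))*z(3) = (-25 + 8*0)*(-5) = (-25 + 0)*(-5) = -25*(-5) = 125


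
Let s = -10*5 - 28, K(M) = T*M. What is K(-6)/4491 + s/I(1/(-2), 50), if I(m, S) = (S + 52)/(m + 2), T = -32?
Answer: -56207/50898 ≈ -1.1043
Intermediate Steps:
K(M) = -32*M
s = -78 (s = -50 - 28 = -78)
I(m, S) = (52 + S)/(2 + m)
K(-6)/4491 + s/I(1/(-2), 50) = -32*(-6)/4491 - 78*(2 + 1/(-2))/(52 + 50) = 192*(1/4491) - 78/(102/(2 - 1/2)) = 64/1497 - 78/(102/(3/2)) = 64/1497 - 78/((2/3)*102) = 64/1497 - 78/68 = 64/1497 - 78*1/68 = 64/1497 - 39/34 = -56207/50898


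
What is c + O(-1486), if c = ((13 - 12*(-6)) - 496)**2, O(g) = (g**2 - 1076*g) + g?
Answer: 3974567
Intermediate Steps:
O(g) = g**2 - 1075*g
c = 168921 (c = ((13 + 72) - 496)**2 = (85 - 496)**2 = (-411)**2 = 168921)
c + O(-1486) = 168921 - 1486*(-1075 - 1486) = 168921 - 1486*(-2561) = 168921 + 3805646 = 3974567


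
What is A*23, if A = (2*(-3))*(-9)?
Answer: 1242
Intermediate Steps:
A = 54 (A = -6*(-9) = 54)
A*23 = 54*23 = 1242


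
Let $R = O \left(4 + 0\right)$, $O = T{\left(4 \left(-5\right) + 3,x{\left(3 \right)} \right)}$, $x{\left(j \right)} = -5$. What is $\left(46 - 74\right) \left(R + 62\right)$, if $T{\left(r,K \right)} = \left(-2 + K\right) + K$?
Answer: $-392$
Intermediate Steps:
$T{\left(r,K \right)} = -2 + 2 K$
$O = -12$ ($O = -2 + 2 \left(-5\right) = -2 - 10 = -12$)
$R = -48$ ($R = - 12 \left(4 + 0\right) = \left(-12\right) 4 = -48$)
$\left(46 - 74\right) \left(R + 62\right) = \left(46 - 74\right) \left(-48 + 62\right) = \left(-28\right) 14 = -392$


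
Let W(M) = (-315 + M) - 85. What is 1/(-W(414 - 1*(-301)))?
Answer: -1/315 ≈ -0.0031746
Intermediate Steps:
W(M) = -400 + M
1/(-W(414 - 1*(-301))) = 1/(-(-400 + (414 - 1*(-301)))) = 1/(-(-400 + (414 + 301))) = 1/(-(-400 + 715)) = 1/(-1*315) = 1/(-315) = -1/315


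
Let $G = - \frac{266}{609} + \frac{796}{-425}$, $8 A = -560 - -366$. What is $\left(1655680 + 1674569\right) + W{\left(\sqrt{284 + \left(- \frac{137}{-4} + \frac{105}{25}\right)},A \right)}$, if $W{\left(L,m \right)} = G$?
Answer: $\frac{123135871373}{36975} \approx 3.3302 \cdot 10^{6}$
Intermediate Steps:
$A = - \frac{97}{4}$ ($A = \frac{-560 - -366}{8} = \frac{-560 + 366}{8} = \frac{1}{8} \left(-194\right) = - \frac{97}{4} \approx -24.25$)
$G = - \frac{85402}{36975}$ ($G = \left(-266\right) \frac{1}{609} + 796 \left(- \frac{1}{425}\right) = - \frac{38}{87} - \frac{796}{425} = - \frac{85402}{36975} \approx -2.3097$)
$W{\left(L,m \right)} = - \frac{85402}{36975}$
$\left(1655680 + 1674569\right) + W{\left(\sqrt{284 + \left(- \frac{137}{-4} + \frac{105}{25}\right)},A \right)} = \left(1655680 + 1674569\right) - \frac{85402}{36975} = 3330249 - \frac{85402}{36975} = \frac{123135871373}{36975}$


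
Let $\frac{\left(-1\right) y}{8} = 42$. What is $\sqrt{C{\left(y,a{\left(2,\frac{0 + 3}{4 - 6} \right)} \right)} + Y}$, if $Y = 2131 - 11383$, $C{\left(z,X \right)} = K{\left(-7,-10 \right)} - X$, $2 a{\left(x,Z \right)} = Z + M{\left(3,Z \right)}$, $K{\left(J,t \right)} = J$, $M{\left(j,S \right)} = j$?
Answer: $\frac{i \sqrt{37039}}{2} \approx 96.228 i$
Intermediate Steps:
$y = -336$ ($y = \left(-8\right) 42 = -336$)
$a{\left(x,Z \right)} = \frac{3}{2} + \frac{Z}{2}$ ($a{\left(x,Z \right)} = \frac{Z + 3}{2} = \frac{3 + Z}{2} = \frac{3}{2} + \frac{Z}{2}$)
$C{\left(z,X \right)} = -7 - X$
$Y = -9252$
$\sqrt{C{\left(y,a{\left(2,\frac{0 + 3}{4 - 6} \right)} \right)} + Y} = \sqrt{\left(-7 - \left(\frac{3}{2} + \frac{\left(0 + 3\right) \frac{1}{4 - 6}}{2}\right)\right) - 9252} = \sqrt{\left(-7 - \left(\frac{3}{2} + \frac{3 \frac{1}{-2}}{2}\right)\right) - 9252} = \sqrt{\left(-7 - \left(\frac{3}{2} + \frac{3 \left(- \frac{1}{2}\right)}{2}\right)\right) - 9252} = \sqrt{\left(-7 - \left(\frac{3}{2} + \frac{1}{2} \left(- \frac{3}{2}\right)\right)\right) - 9252} = \sqrt{\left(-7 - \left(\frac{3}{2} - \frac{3}{4}\right)\right) - 9252} = \sqrt{\left(-7 - \frac{3}{4}\right) - 9252} = \sqrt{- \frac{31}{4} - 9252} = \sqrt{- \frac{37039}{4}} = \frac{i \sqrt{37039}}{2}$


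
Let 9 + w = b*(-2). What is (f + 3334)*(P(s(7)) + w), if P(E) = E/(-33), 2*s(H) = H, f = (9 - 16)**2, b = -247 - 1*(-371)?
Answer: -57406127/66 ≈ -8.6979e+5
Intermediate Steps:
b = 124 (b = -247 + 371 = 124)
f = 49 (f = (-7)**2 = 49)
s(H) = H/2
P(E) = -E/33 (P(E) = E*(-1/33) = -E/33)
w = -257 (w = -9 + 124*(-2) = -9 - 248 = -257)
(f + 3334)*(P(s(7)) + w) = (49 + 3334)*(-7/66 - 257) = 3383*(-1/33*7/2 - 257) = 3383*(-7/66 - 257) = 3383*(-16969/66) = -57406127/66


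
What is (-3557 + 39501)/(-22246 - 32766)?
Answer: -8986/13753 ≈ -0.65339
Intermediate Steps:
(-3557 + 39501)/(-22246 - 32766) = 35944/(-55012) = 35944*(-1/55012) = -8986/13753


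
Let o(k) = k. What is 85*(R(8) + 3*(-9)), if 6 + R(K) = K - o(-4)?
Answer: -1785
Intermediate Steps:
R(K) = -2 + K (R(K) = -6 + (K - 1*(-4)) = -6 + (K + 4) = -6 + (4 + K) = -2 + K)
85*(R(8) + 3*(-9)) = 85*((-2 + 8) + 3*(-9)) = 85*(6 - 27) = 85*(-21) = -1785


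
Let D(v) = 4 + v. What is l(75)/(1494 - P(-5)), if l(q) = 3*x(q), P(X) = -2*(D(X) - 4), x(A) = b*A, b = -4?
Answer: -225/371 ≈ -0.60647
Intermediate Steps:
x(A) = -4*A
P(X) = -2*X (P(X) = -2*((4 + X) - 4) = -2*X)
l(q) = -12*q (l(q) = 3*(-4*q) = -12*q)
l(75)/(1494 - P(-5)) = (-12*75)/(1494 - (-2)*(-5)) = -900/(1494 - 1*10) = -900/(1494 - 10) = -900/1484 = -900*1/1484 = -225/371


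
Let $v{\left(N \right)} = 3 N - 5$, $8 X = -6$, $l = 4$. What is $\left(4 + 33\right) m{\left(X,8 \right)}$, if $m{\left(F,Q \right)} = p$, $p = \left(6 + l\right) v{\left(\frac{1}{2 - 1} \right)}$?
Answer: $-740$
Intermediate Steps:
$X = - \frac{3}{4}$ ($X = \frac{1}{8} \left(-6\right) = - \frac{3}{4} \approx -0.75$)
$v{\left(N \right)} = -5 + 3 N$
$p = -20$ ($p = \left(6 + 4\right) \left(-5 + \frac{3}{2 - 1}\right) = 10 \left(-5 + \frac{3}{1}\right) = 10 \left(-5 + 3 \cdot 1\right) = 10 \left(-5 + 3\right) = 10 \left(-2\right) = -20$)
$m{\left(F,Q \right)} = -20$
$\left(4 + 33\right) m{\left(X,8 \right)} = \left(4 + 33\right) \left(-20\right) = 37 \left(-20\right) = -740$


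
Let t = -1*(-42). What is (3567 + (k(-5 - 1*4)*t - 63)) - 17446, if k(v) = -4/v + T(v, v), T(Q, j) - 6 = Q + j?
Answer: -43282/3 ≈ -14427.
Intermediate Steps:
t = 42
T(Q, j) = 6 + Q + j (T(Q, j) = 6 + (Q + j) = 6 + Q + j)
k(v) = 6 - 4/v + 2*v (k(v) = -4/v + (6 + v + v) = -4/v + (6 + 2*v) = 6 - 4/v + 2*v)
(3567 + (k(-5 - 1*4)*t - 63)) - 17446 = (3567 + ((6 - 4/(-5 - 1*4) + 2*(-5 - 1*4))*42 - 63)) - 17446 = (3567 + ((6 - 4/(-5 - 4) + 2*(-5 - 4))*42 - 63)) - 17446 = (3567 + ((6 - 4/(-9) + 2*(-9))*42 - 63)) - 17446 = (3567 + ((6 - 4*(-⅑) - 18)*42 - 63)) - 17446 = (3567 + ((6 + 4/9 - 18)*42 - 63)) - 17446 = (3567 + (-104/9*42 - 63)) - 17446 = (3567 + (-1456/3 - 63)) - 17446 = (3567 - 1645/3) - 17446 = 9056/3 - 17446 = -43282/3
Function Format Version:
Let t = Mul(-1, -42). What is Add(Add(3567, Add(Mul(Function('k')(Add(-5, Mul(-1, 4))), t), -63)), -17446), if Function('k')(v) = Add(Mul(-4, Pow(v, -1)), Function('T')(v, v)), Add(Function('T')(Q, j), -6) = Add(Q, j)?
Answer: Rational(-43282, 3) ≈ -14427.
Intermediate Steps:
t = 42
Function('T')(Q, j) = Add(6, Q, j) (Function('T')(Q, j) = Add(6, Add(Q, j)) = Add(6, Q, j))
Function('k')(v) = Add(6, Mul(-4, Pow(v, -1)), Mul(2, v)) (Function('k')(v) = Add(Mul(-4, Pow(v, -1)), Add(6, v, v)) = Add(Mul(-4, Pow(v, -1)), Add(6, Mul(2, v))) = Add(6, Mul(-4, Pow(v, -1)), Mul(2, v)))
Add(Add(3567, Add(Mul(Function('k')(Add(-5, Mul(-1, 4))), t), -63)), -17446) = Add(Add(3567, Add(Mul(Add(6, Mul(-4, Pow(Add(-5, Mul(-1, 4)), -1)), Mul(2, Add(-5, Mul(-1, 4)))), 42), -63)), -17446) = Add(Add(3567, Add(Mul(Add(6, Mul(-4, Pow(Add(-5, -4), -1)), Mul(2, Add(-5, -4))), 42), -63)), -17446) = Add(Add(3567, Add(Mul(Add(6, Mul(-4, Pow(-9, -1)), Mul(2, -9)), 42), -63)), -17446) = Add(Add(3567, Add(Mul(Add(6, Mul(-4, Rational(-1, 9)), -18), 42), -63)), -17446) = Add(Add(3567, Add(Mul(Add(6, Rational(4, 9), -18), 42), -63)), -17446) = Add(Add(3567, Add(Mul(Rational(-104, 9), 42), -63)), -17446) = Add(Add(3567, Add(Rational(-1456, 3), -63)), -17446) = Add(Add(3567, Rational(-1645, 3)), -17446) = Add(Rational(9056, 3), -17446) = Rational(-43282, 3)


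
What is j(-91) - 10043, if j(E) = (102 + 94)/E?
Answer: -130587/13 ≈ -10045.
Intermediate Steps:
j(E) = 196/E
j(-91) - 10043 = 196/(-91) - 10043 = 196*(-1/91) - 10043 = -28/13 - 10043 = -130587/13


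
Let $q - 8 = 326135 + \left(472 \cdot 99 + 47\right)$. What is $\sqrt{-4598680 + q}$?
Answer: $i \sqrt{4225762} \approx 2055.7 i$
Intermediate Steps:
$q = 372918$ ($q = 8 + \left(326135 + \left(472 \cdot 99 + 47\right)\right) = 8 + \left(326135 + \left(46728 + 47\right)\right) = 8 + \left(326135 + 46775\right) = 8 + 372910 = 372918$)
$\sqrt{-4598680 + q} = \sqrt{-4598680 + 372918} = \sqrt{-4225762} = i \sqrt{4225762}$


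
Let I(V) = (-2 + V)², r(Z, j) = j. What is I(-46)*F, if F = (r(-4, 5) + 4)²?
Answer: 186624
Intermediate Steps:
F = 81 (F = (5 + 4)² = 9² = 81)
I(-46)*F = (-2 - 46)²*81 = (-48)²*81 = 2304*81 = 186624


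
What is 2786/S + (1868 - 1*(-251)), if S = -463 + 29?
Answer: 65490/31 ≈ 2112.6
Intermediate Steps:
S = -434
2786/S + (1868 - 1*(-251)) = 2786/(-434) + (1868 - 1*(-251)) = 2786*(-1/434) + (1868 + 251) = -199/31 + 2119 = 65490/31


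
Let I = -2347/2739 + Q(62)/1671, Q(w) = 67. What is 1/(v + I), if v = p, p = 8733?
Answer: 1525623/13322019551 ≈ 0.00011452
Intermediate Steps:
v = 8733
I = -1246108/1525623 (I = -2347/2739 + 67/1671 = -1246108/1525623 ≈ -0.81679)
1/(v + I) = 1/(8733 - 1246108/1525623) = 1/(13322019551/1525623) = 1525623/13322019551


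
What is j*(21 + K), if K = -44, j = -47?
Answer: 1081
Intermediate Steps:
j*(21 + K) = -47*(21 - 44) = -47*(-23) = 1081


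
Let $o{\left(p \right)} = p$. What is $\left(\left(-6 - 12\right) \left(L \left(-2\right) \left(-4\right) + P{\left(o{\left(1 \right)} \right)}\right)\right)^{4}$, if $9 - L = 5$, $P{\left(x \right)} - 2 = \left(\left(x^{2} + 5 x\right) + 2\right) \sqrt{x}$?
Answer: $326653399296$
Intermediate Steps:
$P{\left(x \right)} = 2 + \sqrt{x} \left(2 + x^{2} + 5 x\right)$ ($P{\left(x \right)} = 2 + \left(\left(x^{2} + 5 x\right) + 2\right) \sqrt{x} = 2 + \left(2 + x^{2} + 5 x\right) \sqrt{x} = 2 + \sqrt{x} \left(2 + x^{2} + 5 x\right)$)
$L = 4$ ($L = 9 - 5 = 4$)
$\left(\left(-6 - 12\right) \left(L \left(-2\right) \left(-4\right) + P{\left(o{\left(1 \right)} \right)}\right)\right)^{4} = \left(\left(-6 - 12\right) \left(4 \left(-2\right) \left(-4\right) + \left(2 + 1^{\frac{5}{2}} + 2 \sqrt{1} + 5 \cdot 1^{\frac{3}{2}}\right)\right)\right)^{4} = \left(- 18 \left(\left(-8\right) \left(-4\right) + \left(2 + 1 + 2 \cdot 1 + 5 \cdot 1\right)\right)\right)^{4} = \left(- 18 \left(32 + \left(2 + 1 + 2 + 5\right)\right)\right)^{4} = \left(- 18 \left(32 + 10\right)\right)^{4} = \left(\left(-18\right) 42\right)^{4} = \left(-756\right)^{4} = 326653399296$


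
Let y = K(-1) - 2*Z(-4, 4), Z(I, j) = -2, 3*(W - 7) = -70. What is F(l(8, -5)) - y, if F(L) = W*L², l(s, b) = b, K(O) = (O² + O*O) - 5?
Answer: -1228/3 ≈ -409.33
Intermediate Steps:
W = -49/3 (W = 7 + (⅓)*(-70) = 7 - 70/3 = -49/3 ≈ -16.333)
K(O) = -5 + 2*O² (K(O) = (O² + O²) - 5 = 2*O² - 5 = -5 + 2*O²)
y = 1 (y = (-5 + 2*(-1)²) - 2*(-2) = (-5 + 2*1) + 4 = (-5 + 2) + 4 = -3 + 4 = 1)
F(L) = -49*L²/3
F(l(8, -5)) - y = -49/3*(-5)² - 1*1 = -49/3*25 - 1 = -1225/3 - 1 = -1228/3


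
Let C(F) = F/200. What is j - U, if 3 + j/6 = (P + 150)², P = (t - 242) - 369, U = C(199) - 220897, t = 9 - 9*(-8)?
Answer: 217455601/200 ≈ 1.0873e+6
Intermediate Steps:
t = 81 (t = 9 + 72 = 81)
C(F) = F/200 (C(F) = F*(1/200) = F/200)
U = -44179201/200 (U = (1/200)*199 - 220897 = 199/200 - 220897 = -44179201/200 ≈ -2.2090e+5)
P = -530 (P = (81 - 242) - 369 = -161 - 369 = -530)
j = 866382 (j = -18 + 6*(-530 + 150)² = -18 + 6*(-380)² = -18 + 6*144400 = -18 + 866400 = 866382)
j - U = 866382 - 1*(-44179201/200) = 866382 + 44179201/200 = 217455601/200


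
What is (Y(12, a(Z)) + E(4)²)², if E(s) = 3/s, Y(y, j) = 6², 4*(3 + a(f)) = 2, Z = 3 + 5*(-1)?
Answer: 342225/256 ≈ 1336.8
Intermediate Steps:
Z = -2 (Z = 3 - 5 = -2)
a(f) = -5/2 (a(f) = -3 + (¼)*2 = -3 + ½ = -5/2)
Y(y, j) = 36
(Y(12, a(Z)) + E(4)²)² = (36 + (3/4)²)² = (36 + (3*(¼))²)² = (36 + (¾)²)² = (36 + 9/16)² = (585/16)² = 342225/256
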